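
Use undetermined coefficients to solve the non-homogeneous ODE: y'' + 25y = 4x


Homogeneous: r² + 25 = 0 ⇒ r = ±5i, y_h = C₁cos(5x) + C₂sin(5x).
Polynomial forcing; try y_p = Ax + B. Then y_p'' + 25 y_p = 25(Ax + B) = 4x, so B = 0 and A = 4/25.
General solution: y = C₁cos(5x) + C₂sin(5x) + (4/25)x.


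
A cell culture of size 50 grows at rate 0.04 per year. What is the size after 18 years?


The ODE dP/dt = 0.04P has solution P(t) = P(0)e^(0.04t).
Substitute P(0) = 50 and t = 18: P(18) = 50 e^(0.72) ≈ 103.


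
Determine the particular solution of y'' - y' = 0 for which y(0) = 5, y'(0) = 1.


Characteristic roots of r² - r = 0 are 0, 1.
General solution y = c₁ + c₂ e^(x).
Apply y(0) = 5: c₁ + c₂ = 5. Apply y'(0) = 1: 0 c₁ + 1 c₂ = 1.
Solve: c₁ = 4, c₂ = 1.
Particular solution: y = 4 + e^(x).


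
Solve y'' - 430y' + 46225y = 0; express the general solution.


Characteristic equation: r² - 430r + 46225 = 0, i.e. (r - 215)² = 0.
Repeated root r = 215; include an x factor for the second linearly independent solution.
General solution: y = (C₁ + C₂x)e^(215x).


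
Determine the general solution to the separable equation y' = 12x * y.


Separate variables: dy/y = 12x dx.
Integrate: ln|y| = 6x^2 + C₀.
Exponentiate: y = Ce^(6x^2).


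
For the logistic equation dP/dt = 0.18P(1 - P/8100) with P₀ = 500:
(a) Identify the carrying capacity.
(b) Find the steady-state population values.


Logistic ODE dP/dt = 0.18P(1 - P/8100) has equilibria where dP/dt = 0, i.e. P = 0 or P = 8100.
The coefficient (1 - P/K) = 0 when P = K, identifying K = 8100 as the carrying capacity.
(a) K = 8100; (b) equilibria P = 0 and P = 8100.


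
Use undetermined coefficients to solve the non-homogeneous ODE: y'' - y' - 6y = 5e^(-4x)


Characteristic roots of r² - r - 6 = 0 are 3, -2.
y_h = C₁e^(3x) + C₂e^(-2x).
Forcing exponent -4 is not a characteristic root; try y_p = Ae^(-4x).
Substitute: A·(16 + (-1)·-4 + (-6)) = A·14 = 5, so A = 5/14.
General solution: y = C₁e^(3x) + C₂e^(-2x) + (5/14)e^(-4x).


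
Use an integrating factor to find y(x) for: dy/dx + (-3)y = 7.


P(x) = -3 ⇒ μ = e^(-3x).
(μ y)' = 7e^(-3x) ⇒ μ y = -(7/3)e^(-3x) + C.
Divide by μ: y = -7/3 + Ce^(3x).


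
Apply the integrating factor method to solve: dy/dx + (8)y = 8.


P(x) = 8, Q(x) = 8; integrating factor μ = e^(8x).
(μ y)' = 8e^(8x) ⇒ μ y = e^(8x) + C.
Divide by μ: y = 1 + Ce^(-8x).


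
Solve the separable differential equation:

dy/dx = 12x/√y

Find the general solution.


Separate: √y dy = 12x dx.
Integrate: (2/3)y^(3/2) = 6x² + C.


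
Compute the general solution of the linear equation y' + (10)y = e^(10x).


P(x) = 10 ⇒ μ = e^(10x).
(μ y)' = e^(20x) ⇒ μ y = e^(20x)/20 + C.
Divide by μ: y = (1/20)e^(10x) + Ce^(-10x).


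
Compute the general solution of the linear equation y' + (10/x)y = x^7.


P(x) = 10/x ⇒ μ = x^10.
(x^10 y)' = x^17 ⇒ x^10 y = x^18/(18) + C.
Solve for y: y = (1/18)x^8 + C/x^10.


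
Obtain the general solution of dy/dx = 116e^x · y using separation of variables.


Separate variables: dy/y = 116e^x dx.
Integrate: ln|y| = 116e^x + C₀.
Exponentiate: y = Ce^(116e^x).


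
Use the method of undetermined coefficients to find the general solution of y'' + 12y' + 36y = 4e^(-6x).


Characteristic polynomial (r + 6)² = 0; repeated root r = -6.
y_h = (C₁ + C₂x)e^(-6x). Forcing matches the repeated root (resonance), so try y_p = Ax² e^(-6x).
Substitute and solve for A: 2A = 4, so A = 2.
General solution: y = (C₁ + C₂x + 2x²)e^(-6x).


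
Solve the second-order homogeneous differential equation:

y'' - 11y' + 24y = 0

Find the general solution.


Characteristic equation: r² - 11r + 24 = 0.
Factor: (r - 3)(r - 8) = 0 ⇒ r = 3, 8 (distinct real).
General solution: y = C₁e^(3x) + C₂e^(8x).


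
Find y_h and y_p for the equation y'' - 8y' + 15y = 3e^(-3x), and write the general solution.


Characteristic roots of r² - 8r + 15 = 0 are 5, 3.
y_h = C₁e^(5x) + C₂e^(3x).
Forcing exponent -3 is not a characteristic root; try y_p = Ae^(-3x).
Substitute: A·(9 + (-8)·-3 + (15)) = A·48 = 3, so A = 1/16.
General solution: y = C₁e^(5x) + C₂e^(3x) + (1/16)e^(-3x).


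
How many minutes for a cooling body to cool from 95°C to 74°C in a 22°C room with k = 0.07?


From T(t) = T_a + (T₀ - T_a)e^(-kt), set T(t) = 74:
(74 - 22) / (95 - 22) = e^(-0.07t), so t = -ln(0.712)/0.07 ≈ 4.8 minutes.


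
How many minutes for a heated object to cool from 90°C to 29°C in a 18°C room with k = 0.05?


From T(t) = T_a + (T₀ - T_a)e^(-kt), set T(t) = 29:
(29 - 18) / (90 - 18) = e^(-0.05t), so t = -ln(0.153)/0.05 ≈ 37.6 minutes.


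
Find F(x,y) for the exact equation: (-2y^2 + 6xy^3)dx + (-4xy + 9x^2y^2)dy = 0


Check exactness: ∂M/∂y = -4y + 18xy^2 and ∂N/∂x = -4y + 18xy^2; equal, so the equation is exact.
Integrate M with respect to x (treating y as constant): ∫M dx = -2xy^2 + 3x^2y^3 + h(y).
Differentiate w.r.t. y and set equal to N: all terms match, so h'(y) = 0 and h is a constant absorbed into C.
General solution: -2xy^2 + 3x^2y^3 = C.


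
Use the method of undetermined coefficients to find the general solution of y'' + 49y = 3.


Homogeneous part: r² + 49 = 0 ⇒ r = ±7i, so y_h = C₁cos(7x) + C₂sin(7x).
Try constant y_p = A; plug in: 49A = 3 ⇒ A = 3/49.
General solution: y = C₁cos(7x) + C₂sin(7x) + 3/49.


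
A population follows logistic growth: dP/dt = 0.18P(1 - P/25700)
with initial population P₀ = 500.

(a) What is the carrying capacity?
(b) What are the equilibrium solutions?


Logistic ODE dP/dt = 0.18P(1 - P/25700) has equilibria where dP/dt = 0, i.e. P = 0 or P = 25700.
The coefficient (1 - P/K) = 0 when P = K, identifying K = 25700 as the carrying capacity.
(a) K = 25700; (b) equilibria P = 0 and P = 25700.


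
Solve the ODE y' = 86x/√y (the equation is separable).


Separate: √y dy = 86x dx.
Integrate: (2/3)y^(3/2) = 43x² + C.


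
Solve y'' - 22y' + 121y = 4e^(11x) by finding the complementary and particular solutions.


Characteristic polynomial (r - 11)² = 0; repeated root r = 11.
y_h = (C₁ + C₂x)e^(11x). Forcing matches the repeated root (resonance), so try y_p = Ax² e^(11x).
Substitute and solve for A: 2A = 4, so A = 2.
General solution: y = (C₁ + C₂x + 2x²)e^(11x).


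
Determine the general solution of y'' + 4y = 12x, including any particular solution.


Homogeneous: r² + 4 = 0 ⇒ r = ±2i, y_h = C₁cos(2x) + C₂sin(2x).
Polynomial forcing; try y_p = Ax + B. Then y_p'' + 4 y_p = 4(Ax + B) = 12x, so B = 0 and A = 3.
General solution: y = C₁cos(2x) + C₂sin(2x) + 3x.


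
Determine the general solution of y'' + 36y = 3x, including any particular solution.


Homogeneous: r² + 36 = 0 ⇒ r = ±6i, y_h = C₁cos(6x) + C₂sin(6x).
Polynomial forcing; try y_p = Ax + B. Then y_p'' + 36 y_p = 36(Ax + B) = 3x, so B = 0 and A = 1/12.
General solution: y = C₁cos(6x) + C₂sin(6x) + (1/12)x.


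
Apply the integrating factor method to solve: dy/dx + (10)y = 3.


P(x) = 10, Q(x) = 3; integrating factor μ = e^(10x).
(μ y)' = 3e^(10x) ⇒ μ y = (3/10)e^(10x) + C.
Divide by μ: y = 3/10 + Ce^(-10x).


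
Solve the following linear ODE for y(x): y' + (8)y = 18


P(x) = 8, Q(x) = 18; integrating factor μ = e^(8x).
(μ y)' = 18e^(8x) ⇒ μ y = (9/4)e^(8x) + C.
Divide by μ: y = 9/4 + Ce^(-8x).


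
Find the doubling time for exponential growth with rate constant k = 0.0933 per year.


Exponential growth: P(t) = P₀ e^(0.0933t). Set P(t)/P₀ = 2: e^(0.0933t) = 2.
Solve: t = ln(2)/0.0933 ≈ 7.43 years.


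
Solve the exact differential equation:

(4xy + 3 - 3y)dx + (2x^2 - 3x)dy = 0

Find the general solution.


Check exactness: ∂M/∂y = 4x - 3 and ∂N/∂x = 4x - 3; equal, so the equation is exact.
Integrate M with respect to x (treating y as constant): ∫M dx = 2x^2y + 3x - 3xy + h(y).
Differentiate w.r.t. y and set equal to N: all terms match, so h'(y) = 0 and h is a constant absorbed into C.
General solution: 2x^2y + 3x - 3xy = C.


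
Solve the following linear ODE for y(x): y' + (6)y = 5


P(x) = 6, Q(x) = 5; integrating factor μ = e^(6x).
(μ y)' = 5e^(6x) ⇒ μ y = (5/6)e^(6x) + C.
Divide by μ: y = 5/6 + Ce^(-6x).


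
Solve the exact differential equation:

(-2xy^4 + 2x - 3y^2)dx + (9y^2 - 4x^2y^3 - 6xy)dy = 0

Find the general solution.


Check exactness: ∂M/∂y = -8xy^3 - 6y and ∂N/∂x = -8xy^3 - 6y; equal, so the equation is exact.
Integrate M with respect to x (treating y as constant): ∫M dx = -x^2y^4 + x^2 - 3xy^2 + h(y).
Differentiate w.r.t. y and set equal to N: the x-dependent terms already match, leaving h'(y) = 9y^2. Integrate: h(y) = 3y^3.
So F(x,y) = 3y^3 - x^2y^4 + x^2 - 3xy^2.
General solution: 3y^3 - x^2y^4 + x^2 - 3xy^2 = C.


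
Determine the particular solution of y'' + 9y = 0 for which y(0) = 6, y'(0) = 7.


Characteristic roots of r² + 9 = 0 are ±3i, so y = C₁cos(3x) + C₂sin(3x).
Apply y(0) = 6: C₁ = 6. Differentiate and apply y'(0) = 7: 3·C₂ = 7, so C₂ = 7/3.
Particular solution: y = 6cos(3x) + (7/3)sin(3x).


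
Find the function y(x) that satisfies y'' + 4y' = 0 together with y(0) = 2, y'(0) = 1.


Characteristic roots of r² + 4r = 0 are 0, -4.
General solution y = c₁ + c₂ e^(-4x).
Apply y(0) = 2: c₁ + c₂ = 2. Apply y'(0) = 1: 0 c₁ - 4 c₂ = 1.
Solve: c₁ = 9/4, c₂ = -1/4.
Particular solution: y = 9/4 - (1/4)e^(-4x).


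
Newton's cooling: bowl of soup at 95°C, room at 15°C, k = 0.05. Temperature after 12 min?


Newton's law: dT/dt = -k(T - T_a) has solution T(t) = T_a + (T₀ - T_a)e^(-kt).
Plug in T_a = 15, T₀ = 95, k = 0.05, t = 12: T(12) = 15 + (80)e^(-0.60) ≈ 58.9°C.


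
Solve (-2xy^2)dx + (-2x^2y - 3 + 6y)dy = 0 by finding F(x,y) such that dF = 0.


Check exactness: ∂M/∂y = -4xy and ∂N/∂x = -4xy; equal, so the equation is exact.
Integrate M with respect to x (treating y as constant): ∫M dx = -x^2y^2 + h(y).
Differentiate w.r.t. y and set equal to N: the x-dependent terms already match, leaving h'(y) = -3 + 6y. Integrate: h(y) = -3y + 3y^2.
So F(x,y) = -x^2y^2 - 3y + 3y^2.
General solution: -x^2y^2 - 3y + 3y^2 = C.


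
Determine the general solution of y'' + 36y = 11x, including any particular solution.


Homogeneous: r² + 36 = 0 ⇒ r = ±6i, y_h = C₁cos(6x) + C₂sin(6x).
Polynomial forcing; try y_p = Ax + B. Then y_p'' + 36 y_p = 36(Ax + B) = 11x, so B = 0 and A = 11/36.
General solution: y = C₁cos(6x) + C₂sin(6x) + (11/36)x.


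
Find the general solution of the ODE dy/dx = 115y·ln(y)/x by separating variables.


Separate: dy/[y ln(y)] = 115 dx/x.
Substitute u = ln(y): du/u = 115 dx/x.
Integrate: ln|ln(y)| = 115ln|x| + C₀, hence ln(y) = C·x^115.


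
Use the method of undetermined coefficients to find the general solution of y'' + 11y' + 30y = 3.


Characteristic roots of r² + 11r + 30 = 0 are -5, -6.
y_h = C₁e^(-5x) + C₂e^(-6x).
Constant forcing; try y_p = A. Then 30A = 3 ⇒ A = 1/10.
General solution: y = C₁e^(-5x) + C₂e^(-6x) + 1/10.


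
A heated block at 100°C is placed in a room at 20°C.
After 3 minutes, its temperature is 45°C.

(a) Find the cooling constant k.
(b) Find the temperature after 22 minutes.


Newton's law: T(t) = T_a + (T₀ - T_a)e^(-kt).
(a) Use T(3) = 45: (45 - 20)/(100 - 20) = e^(-k·3), so k = -ln(0.312)/3 ≈ 0.3877.
(b) Apply k to t = 22: T(22) = 20 + (80)e^(-8.530) ≈ 20.0°C.


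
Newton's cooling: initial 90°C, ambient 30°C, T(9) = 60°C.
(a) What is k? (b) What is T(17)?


Newton's law: T(t) = T_a + (T₀ - T_a)e^(-kt).
(a) Use T(9) = 60: (60 - 30)/(90 - 30) = e^(-k·9), so k = -ln(0.500)/9 ≈ 0.0770.
(b) Apply k to t = 17: T(17) = 30 + (60)e^(-1.309) ≈ 46.2°C.


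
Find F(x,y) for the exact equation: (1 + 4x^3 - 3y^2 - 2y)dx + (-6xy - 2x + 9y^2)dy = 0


Check exactness: ∂M/∂y = -6y - 2 and ∂N/∂x = -6y - 2; equal, so the equation is exact.
Integrate M with respect to x (treating y as constant): ∫M dx = x + x^4 - 3xy^2 - 2xy + h(y).
Differentiate w.r.t. y and set equal to N: the x-dependent terms already match, leaving h'(y) = 9y^2. Integrate: h(y) = 3y^3.
So F(x,y) = x + x^4 - 3xy^2 - 2xy + 3y^3.
General solution: x + x^4 - 3xy^2 - 2xy + 3y^3 = C.


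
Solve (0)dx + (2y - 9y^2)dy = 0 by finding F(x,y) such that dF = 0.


Check exactness: ∂M/∂y = 0 and ∂N/∂x = 0; equal, so the equation is exact.
Integrate M with respect to x (treating y as constant): ∫M dx = 0 + h(y).
Differentiate w.r.t. y and set equal to N: the x-dependent terms already match, leaving h'(y) = 2y - 9y^2. Integrate: h(y) = y^2 - 3y^3.
So F(x,y) = y^2 - 3y^3.
General solution: y^2 - 3y^3 = C.


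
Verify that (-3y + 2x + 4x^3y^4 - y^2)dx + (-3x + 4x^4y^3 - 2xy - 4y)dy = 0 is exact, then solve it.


Check exactness: ∂M/∂y = -3 + 16x^3y^3 - 2y and ∂N/∂x = -3 + 16x^3y^3 - 2y; equal, so the equation is exact.
Integrate M with respect to x (treating y as constant): ∫M dx = -3xy + x^2 + x^4y^4 - xy^2 + h(y).
Differentiate w.r.t. y and set equal to N: the x-dependent terms already match, leaving h'(y) = -4y. Integrate: h(y) = -2y^2.
So F(x,y) = -3xy + x^2 + x^4y^4 - xy^2 - 2y^2.
General solution: -3xy + x^2 + x^4y^4 - xy^2 - 2y^2 = C.


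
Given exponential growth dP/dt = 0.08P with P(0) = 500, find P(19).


The ODE dP/dt = 0.08P has solution P(t) = P(0)e^(0.08t).
Substitute P(0) = 500 and t = 19: P(19) = 500 e^(1.52) ≈ 2286.


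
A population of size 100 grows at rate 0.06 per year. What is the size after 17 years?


The ODE dP/dt = 0.06P has solution P(t) = P(0)e^(0.06t).
Substitute P(0) = 100 and t = 17: P(17) = 100 e^(1.02) ≈ 277.


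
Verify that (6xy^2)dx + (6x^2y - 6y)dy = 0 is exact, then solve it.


Check exactness: ∂M/∂y = 12xy and ∂N/∂x = 12xy; equal, so the equation is exact.
Integrate M with respect to x (treating y as constant): ∫M dx = 3x^2y^2 + h(y).
Differentiate w.r.t. y and set equal to N: the x-dependent terms already match, leaving h'(y) = -6y. Integrate: h(y) = -3y^2.
So F(x,y) = 3x^2y^2 - 3y^2.
General solution: 3x^2y^2 - 3y^2 = C.


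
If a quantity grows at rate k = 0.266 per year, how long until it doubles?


Exponential growth: P(t) = P₀ e^(0.266t). Set P(t)/P₀ = 2: e^(0.266t) = 2.
Solve: t = ln(2)/0.266 ≈ 2.61 years.


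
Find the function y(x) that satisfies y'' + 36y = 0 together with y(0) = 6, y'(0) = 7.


Characteristic roots of r² + 36 = 0 are ±6i, so y = C₁cos(6x) + C₂sin(6x).
Apply y(0) = 6: C₁ = 6. Differentiate and apply y'(0) = 7: 6·C₂ = 7, so C₂ = 7/6.
Particular solution: y = 6cos(6x) + (7/6)sin(6x).


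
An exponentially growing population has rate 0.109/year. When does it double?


Exponential growth: P(t) = P₀ e^(0.109t). Set P(t)/P₀ = 2: e^(0.109t) = 2.
Solve: t = ln(2)/0.109 ≈ 6.36 years.


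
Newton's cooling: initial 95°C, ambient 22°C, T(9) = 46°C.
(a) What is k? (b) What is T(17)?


Newton's law: T(t) = T_a + (T₀ - T_a)e^(-kt).
(a) Use T(9) = 46: (46 - 22)/(95 - 22) = e^(-k·9), so k = -ln(0.329)/9 ≈ 0.1236.
(b) Apply k to t = 17: T(17) = 22 + (73)e^(-2.101) ≈ 30.9°C.


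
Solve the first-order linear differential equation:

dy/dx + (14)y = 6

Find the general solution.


P(x) = 14, Q(x) = 6; integrating factor μ = e^(14x).
(μ y)' = 6e^(14x) ⇒ μ y = (3/7)e^(14x) + C.
Divide by μ: y = 3/7 + Ce^(-14x).


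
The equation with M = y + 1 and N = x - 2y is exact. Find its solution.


Check exactness: ∂M/∂y = 1 and ∂N/∂x = 1; equal, so the equation is exact.
Integrate M with respect to x (treating y as constant): ∫M dx = xy + x + h(y).
Differentiate w.r.t. y and set equal to N: the x-dependent terms already match, leaving h'(y) = -2y. Integrate: h(y) = -y^2.
So F(x,y) = xy + x - y^2.
General solution: xy + x - y^2 = C.


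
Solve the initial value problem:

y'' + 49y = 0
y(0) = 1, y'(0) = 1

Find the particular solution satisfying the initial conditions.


Characteristic roots of r² + 49 = 0 are ±7i, so y = C₁cos(7x) + C₂sin(7x).
Apply y(0) = 1: C₁ = 1. Differentiate and apply y'(0) = 1: 7·C₂ = 1, so C₂ = 1/7.
Particular solution: y = cos(7x) + (1/7)sin(7x).


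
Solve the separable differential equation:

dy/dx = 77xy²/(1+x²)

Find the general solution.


Separate: dy/y² = 77x/(1+x²) dx.
Integrate LHS: ∫ dy/y² = -1/y.
Integrate RHS via u = 1+x²: (77/2)ln(1+x²) + C.
Result: -1/y = (77/2)ln(1+x²) + C.


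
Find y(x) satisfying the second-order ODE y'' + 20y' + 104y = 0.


Characteristic equation: r² + 20r + 104 = 0.
Discriminant is negative; roots r = -10 ± 2i (complex conjugate pair).
General solution uses e^(α x)(C₁ cos(β x) + C₂ sin(β x)): y = e^(-10x)(C₁cos(2x) + C₂sin(2x)).


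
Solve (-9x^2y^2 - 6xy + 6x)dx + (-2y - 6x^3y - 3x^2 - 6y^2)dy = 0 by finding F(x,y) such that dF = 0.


Check exactness: ∂M/∂y = -18x^2y - 6x and ∂N/∂x = -18x^2y - 6x; equal, so the equation is exact.
Integrate M with respect to x (treating y as constant): ∫M dx = -3x^3y^2 - 3x^2y + 3x^2 + h(y).
Differentiate w.r.t. y and set equal to N: the x-dependent terms already match, leaving h'(y) = -2y - 6y^2. Integrate: h(y) = -y^2 - 2y^3.
So F(x,y) = -y^2 - 3x^3y^2 - 3x^2y + 3x^2 - 2y^3.
General solution: -y^2 - 3x^3y^2 - 3x^2y + 3x^2 - 2y^3 = C.


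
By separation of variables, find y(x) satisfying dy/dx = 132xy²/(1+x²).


Separate: dy/y² = 132x/(1+x²) dx.
Integrate LHS: ∫ dy/y² = -1/y.
Integrate RHS via u = 1+x²: 66ln(1+x²) + C.
Result: -1/y = 66ln(1+x²) + C.


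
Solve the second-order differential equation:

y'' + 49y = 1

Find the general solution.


Homogeneous part: r² + 49 = 0 ⇒ r = ±7i, so y_h = C₁cos(7x) + C₂sin(7x).
Try constant y_p = A; plug in: 49A = 1 ⇒ A = 1/49.
General solution: y = C₁cos(7x) + C₂sin(7x) + 1/49.


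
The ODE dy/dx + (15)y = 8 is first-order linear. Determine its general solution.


P(x) = 15, Q(x) = 8; integrating factor μ = e^(15x).
(μ y)' = 8e^(15x) ⇒ μ y = (8/15)e^(15x) + C.
Divide by μ: y = 8/15 + Ce^(-15x).


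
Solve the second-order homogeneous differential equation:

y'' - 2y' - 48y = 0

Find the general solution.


Characteristic equation: r² - 2r - 48 = 0.
Factor: (r - 8)(r + 6) = 0 ⇒ r = 8, -6 (distinct real).
General solution: y = C₁e^(8x) + C₂e^(-6x).


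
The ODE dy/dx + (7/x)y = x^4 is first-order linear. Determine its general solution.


P(x) = 7/x ⇒ μ = x^7.
(x^7 y)' = x^11 ⇒ x^7 y = x^12/(12) + C.
Solve for y: y = (1/12)x^5 + C/x^7.


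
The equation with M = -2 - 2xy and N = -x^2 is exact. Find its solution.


Check exactness: ∂M/∂y = -2x and ∂N/∂x = -2x; equal, so the equation is exact.
Integrate M with respect to x (treating y as constant): ∫M dx = -2x - x^2y + h(y).
Differentiate w.r.t. y and set equal to N: all terms match, so h'(y) = 0 and h is a constant absorbed into C.
General solution: -2x - x^2y = C.


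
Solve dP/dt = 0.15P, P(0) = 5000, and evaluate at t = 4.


The ODE dP/dt = 0.15P has solution P(t) = P(0)e^(0.15t).
Substitute P(0) = 5000 and t = 4: P(4) = 5000 e^(0.60) ≈ 9111.


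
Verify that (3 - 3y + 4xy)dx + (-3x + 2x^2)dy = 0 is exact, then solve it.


Check exactness: ∂M/∂y = -3 + 4x and ∂N/∂x = -3 + 4x; equal, so the equation is exact.
Integrate M with respect to x (treating y as constant): ∫M dx = 3x - 3xy + 2x^2y + h(y).
Differentiate w.r.t. y and set equal to N: all terms match, so h'(y) = 0 and h is a constant absorbed into C.
General solution: 3x - 3xy + 2x^2y = C.


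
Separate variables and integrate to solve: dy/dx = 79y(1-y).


Separate: dy/[y(1-y)] = 79 dx.
Partial fractions: 1/[y(1-y)] = 1/y + 1/(1-y).
Integrate: ln|y/(1-y)| = 79x + C₀.
Solve for y: y = 1/(1 + Ce^(-79x)).


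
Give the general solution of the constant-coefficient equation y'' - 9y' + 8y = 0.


Characteristic equation: r² - 9r + 8 = 0.
Factor: (r - 1)(r - 8) = 0 ⇒ r = 1, 8 (distinct real).
General solution: y = C₁e^(x) + C₂e^(8x).


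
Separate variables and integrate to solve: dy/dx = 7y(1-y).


Separate: dy/[y(1-y)] = 7 dx.
Partial fractions: 1/[y(1-y)] = 1/y + 1/(1-y).
Integrate: ln|y/(1-y)| = 7x + C₀.
Solve for y: y = 1/(1 + Ce^(-7x)).


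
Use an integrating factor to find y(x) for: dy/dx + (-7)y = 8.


P(x) = -7 ⇒ μ = e^(-7x).
(μ y)' = 8e^(-7x) ⇒ μ y = -(8/7)e^(-7x) + C.
Divide by μ: y = -8/7 + Ce^(7x).


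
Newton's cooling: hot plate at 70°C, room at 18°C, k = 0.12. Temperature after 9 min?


Newton's law: dT/dt = -k(T - T_a) has solution T(t) = T_a + (T₀ - T_a)e^(-kt).
Plug in T_a = 18, T₀ = 70, k = 0.12, t = 9: T(9) = 18 + (52)e^(-1.08) ≈ 35.7°C.


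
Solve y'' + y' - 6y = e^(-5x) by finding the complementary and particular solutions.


Characteristic roots of r² + r - 6 = 0 are 2, -3.
y_h = C₁e^(2x) + C₂e^(-3x).
Forcing exponent -5 is not a characteristic root; try y_p = Ae^(-5x).
Substitute: A·(25 + (1)·-5 + (-6)) = A·14 = 1, so A = 1/14.
General solution: y = C₁e^(2x) + C₂e^(-3x) + (1/14)e^(-5x).


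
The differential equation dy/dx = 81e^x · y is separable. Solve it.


Separate variables: dy/y = 81e^x dx.
Integrate: ln|y| = 81e^x + C₀.
Exponentiate: y = Ce^(81e^x).


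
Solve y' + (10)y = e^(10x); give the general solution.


P(x) = 10 ⇒ μ = e^(10x).
(μ y)' = e^(20x) ⇒ μ y = (1/20)e^(20x) + C.
Divide by μ: y = (1/20)e^(10x) + Ce^(-10x).


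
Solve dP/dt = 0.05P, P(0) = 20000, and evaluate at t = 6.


The ODE dP/dt = 0.05P has solution P(t) = P(0)e^(0.05t).
Substitute P(0) = 20000 and t = 6: P(6) = 20000 e^(0.30) ≈ 26997.


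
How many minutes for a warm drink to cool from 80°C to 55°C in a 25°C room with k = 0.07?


From T(t) = T_a + (T₀ - T_a)e^(-kt), set T(t) = 55:
(55 - 25) / (80 - 25) = e^(-0.07t), so t = -ln(0.545)/0.07 ≈ 8.7 minutes.


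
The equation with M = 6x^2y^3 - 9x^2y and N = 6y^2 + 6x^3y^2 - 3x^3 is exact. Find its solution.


Check exactness: ∂M/∂y = 18x^2y^2 - 9x^2 and ∂N/∂x = 18x^2y^2 - 9x^2; equal, so the equation is exact.
Integrate M with respect to x (treating y as constant): ∫M dx = 2x^3y^3 - 3x^3y + h(y).
Differentiate w.r.t. y and set equal to N: the x-dependent terms already match, leaving h'(y) = 6y^2. Integrate: h(y) = 2y^3.
So F(x,y) = 2y^3 + 2x^3y^3 - 3x^3y.
General solution: 2y^3 + 2x^3y^3 - 3x^3y = C.


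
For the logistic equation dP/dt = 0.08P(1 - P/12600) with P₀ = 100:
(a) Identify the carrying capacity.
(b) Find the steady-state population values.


Logistic ODE dP/dt = 0.08P(1 - P/12600) has equilibria where dP/dt = 0, i.e. P = 0 or P = 12600.
The coefficient (1 - P/K) = 0 when P = K, identifying K = 12600 as the carrying capacity.
(a) K = 12600; (b) equilibria P = 0 and P = 12600.


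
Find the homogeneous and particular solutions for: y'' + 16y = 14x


Homogeneous: r² + 16 = 0 ⇒ r = ±4i, y_h = C₁cos(4x) + C₂sin(4x).
Polynomial forcing; try y_p = Ax + B. Then y_p'' + 16 y_p = 16(Ax + B) = 14x, so B = 0 and A = 7/8.
General solution: y = C₁cos(4x) + C₂sin(4x) + (7/8)x.


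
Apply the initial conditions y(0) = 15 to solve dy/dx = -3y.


General solution of y' = -3y is y = Ce^(-3x).
Apply y(0) = 15: C = 15.
Particular solution: y = 15e^(-3x).


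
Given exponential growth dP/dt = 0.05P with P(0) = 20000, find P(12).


The ODE dP/dt = 0.05P has solution P(t) = P(0)e^(0.05t).
Substitute P(0) = 20000 and t = 12: P(12) = 20000 e^(0.60) ≈ 36442.


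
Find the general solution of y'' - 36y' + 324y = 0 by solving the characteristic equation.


Characteristic equation: r² - 36r + 324 = 0, i.e. (r - 18)² = 0.
Repeated root r = 18; include an x factor for the second linearly independent solution.
General solution: y = (C₁ + C₂x)e^(18x).


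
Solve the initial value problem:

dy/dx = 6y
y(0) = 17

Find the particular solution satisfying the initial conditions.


General solution of y' = 6y is y = Ce^(6x).
Apply y(0) = 17: C = 17.
Particular solution: y = 17e^(6x).


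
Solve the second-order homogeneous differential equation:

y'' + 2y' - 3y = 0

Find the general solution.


Characteristic equation: r² + 2r - 3 = 0.
Factor: (r - 1)(r + 3) = 0 ⇒ r = 1, -3 (distinct real).
General solution: y = C₁e^(x) + C₂e^(-3x).


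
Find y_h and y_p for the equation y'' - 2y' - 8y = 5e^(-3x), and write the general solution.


Characteristic roots of r² - 2r - 8 = 0 are 4, -2.
y_h = C₁e^(4x) + C₂e^(-2x).
Forcing exponent -3 is not a characteristic root; try y_p = Ae^(-3x).
Substitute: A·(9 + (-2)·-3 + (-8)) = A·7 = 5, so A = 5/7.
General solution: y = C₁e^(4x) + C₂e^(-2x) + (5/7)e^(-3x).


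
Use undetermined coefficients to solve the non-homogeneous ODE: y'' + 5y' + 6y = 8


Characteristic roots of r² + 5r + 6 = 0 are -3, -2.
y_h = C₁e^(-3x) + C₂e^(-2x).
Constant forcing; try y_p = A. Then 6A = 8 ⇒ A = 4/3.
General solution: y = C₁e^(-3x) + C₂e^(-2x) + 4/3.


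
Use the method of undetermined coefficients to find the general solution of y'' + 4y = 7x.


Homogeneous: r² + 4 = 0 ⇒ r = ±2i, y_h = C₁cos(2x) + C₂sin(2x).
Polynomial forcing; try y_p = Ax + B. Then y_p'' + 4 y_p = 4(Ax + B) = 7x, so B = 0 and A = 7/4.
General solution: y = C₁cos(2x) + C₂sin(2x) + (7/4)x.


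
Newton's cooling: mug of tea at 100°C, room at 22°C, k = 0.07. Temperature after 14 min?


Newton's law: dT/dt = -k(T - T_a) has solution T(t) = T_a + (T₀ - T_a)e^(-kt).
Plug in T_a = 22, T₀ = 100, k = 0.07, t = 14: T(14) = 22 + (78)e^(-0.98) ≈ 51.3°C.


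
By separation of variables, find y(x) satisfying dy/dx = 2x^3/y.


Separate variables: y dy = 2x^3 dx.
Integrate both sides: y²/2 = (1/2)x^4 + C₀.
Multiply by 2: y² = x^4 + C.


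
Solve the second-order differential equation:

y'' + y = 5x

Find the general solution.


Homogeneous: r² + 1 = 0 ⇒ r = ±1i, y_h = C₁cos(x) + C₂sin(x).
Polynomial forcing; try y_p = Ax + B. Then y_p'' + 1 y_p = 1(Ax + B) = 5x, so B = 0 and A = 5.
General solution: y = C₁cos(x) + C₂sin(x) + 5x.


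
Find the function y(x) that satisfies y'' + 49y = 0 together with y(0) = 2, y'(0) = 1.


Characteristic roots of r² + 49 = 0 are ±7i, so y = C₁cos(7x) + C₂sin(7x).
Apply y(0) = 2: C₁ = 2. Differentiate and apply y'(0) = 1: 7·C₂ = 1, so C₂ = 1/7.
Particular solution: y = 2cos(7x) + (1/7)sin(7x).


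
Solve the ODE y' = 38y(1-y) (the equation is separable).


Separate: dy/[y(1-y)] = 38 dx.
Partial fractions: 1/[y(1-y)] = 1/y + 1/(1-y).
Integrate: ln|y/(1-y)| = 38x + C₀.
Solve for y: y = 1/(1 + Ce^(-38x)).


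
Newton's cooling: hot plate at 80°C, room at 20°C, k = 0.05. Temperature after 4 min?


Newton's law: dT/dt = -k(T - T_a) has solution T(t) = T_a + (T₀ - T_a)e^(-kt).
Plug in T_a = 20, T₀ = 80, k = 0.05, t = 4: T(4) = 20 + (60)e^(-0.20) ≈ 69.1°C.


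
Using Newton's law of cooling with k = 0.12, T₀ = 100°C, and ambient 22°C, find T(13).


Newton's law: dT/dt = -k(T - T_a) has solution T(t) = T_a + (T₀ - T_a)e^(-kt).
Plug in T_a = 22, T₀ = 100, k = 0.12, t = 13: T(13) = 22 + (78)e^(-1.56) ≈ 38.4°C.


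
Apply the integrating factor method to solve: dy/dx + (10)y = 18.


P(x) = 10, Q(x) = 18; integrating factor μ = e^(10x).
(μ y)' = 18e^(10x) ⇒ μ y = (9/5)e^(10x) + C.
Divide by μ: y = 9/5 + Ce^(-10x).


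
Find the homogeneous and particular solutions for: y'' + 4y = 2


Homogeneous part: r² + 4 = 0 ⇒ r = ±2i, so y_h = C₁cos(2x) + C₂sin(2x).
Try constant y_p = A; plug in: 4A = 2 ⇒ A = 1/2.
General solution: y = C₁cos(2x) + C₂sin(2x) + 1/2.


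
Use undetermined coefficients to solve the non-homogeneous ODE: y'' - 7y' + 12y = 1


Characteristic roots of r² - 7r + 12 = 0 are 4, 3.
y_h = C₁e^(4x) + C₂e^(3x).
Forcing exponent 0 is not a characteristic root; try y_p = A.
Substitute: A·(0 + (-7)·0 + (12)) = A·12 = 1, so A = 1/12.
General solution: y = C₁e^(4x) + C₂e^(3x) + 1/12.


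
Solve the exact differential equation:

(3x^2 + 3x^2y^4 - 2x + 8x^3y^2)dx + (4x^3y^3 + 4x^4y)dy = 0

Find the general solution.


Check exactness: ∂M/∂y = 12x^2y^3 + 16x^3y and ∂N/∂x = 12x^2y^3 + 16x^3y; equal, so the equation is exact.
Integrate M with respect to x (treating y as constant): ∫M dx = x^3 + x^3y^4 - x^2 + 2x^4y^2 + h(y).
Differentiate w.r.t. y and set equal to N: all terms match, so h'(y) = 0 and h is a constant absorbed into C.
General solution: x^3 + x^3y^4 - x^2 + 2x^4y^2 = C.


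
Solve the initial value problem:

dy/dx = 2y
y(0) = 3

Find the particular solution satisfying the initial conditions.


General solution of y' = 2y is y = Ce^(2x).
Apply y(0) = 3: C = 3.
Particular solution: y = 3e^(2x).


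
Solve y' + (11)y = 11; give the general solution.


P(x) = 11, Q(x) = 11; integrating factor μ = e^(11x).
(μ y)' = 11e^(11x) ⇒ μ y = e^(11x) + C.
Divide by μ: y = 1 + Ce^(-11x).


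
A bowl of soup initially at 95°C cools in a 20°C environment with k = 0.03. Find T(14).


Newton's law: dT/dt = -k(T - T_a) has solution T(t) = T_a + (T₀ - T_a)e^(-kt).
Plug in T_a = 20, T₀ = 95, k = 0.03, t = 14: T(14) = 20 + (75)e^(-0.42) ≈ 69.3°C.


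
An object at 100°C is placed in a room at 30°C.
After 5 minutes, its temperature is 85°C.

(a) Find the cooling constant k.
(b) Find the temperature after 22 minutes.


Newton's law: T(t) = T_a + (T₀ - T_a)e^(-kt).
(a) Use T(5) = 85: (85 - 30)/(100 - 30) = e^(-k·5), so k = -ln(0.786)/5 ≈ 0.0482.
(b) Apply k to t = 22: T(22) = 30 + (70)e^(-1.061) ≈ 54.2°C.


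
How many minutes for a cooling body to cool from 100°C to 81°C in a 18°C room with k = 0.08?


From T(t) = T_a + (T₀ - T_a)e^(-kt), set T(t) = 81:
(81 - 18) / (100 - 18) = e^(-0.08t), so t = -ln(0.768)/0.08 ≈ 3.3 minutes.


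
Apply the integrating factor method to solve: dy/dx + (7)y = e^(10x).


P(x) = 7 ⇒ μ = e^(7x).
(μ y)' = e^(17x) ⇒ μ y = e^(17x)/17 + C.
Divide by μ: y = (1/17)e^(10x) + Ce^(-7x).


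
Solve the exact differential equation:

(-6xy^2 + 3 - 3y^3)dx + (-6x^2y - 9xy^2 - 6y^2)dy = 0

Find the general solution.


Check exactness: ∂M/∂y = -12xy - 9y^2 and ∂N/∂x = -12xy - 9y^2; equal, so the equation is exact.
Integrate M with respect to x (treating y as constant): ∫M dx = -3x^2y^2 + 3x - 3xy^3 + h(y).
Differentiate w.r.t. y and set equal to N: the x-dependent terms already match, leaving h'(y) = -6y^2. Integrate: h(y) = -2y^3.
So F(x,y) = -3x^2y^2 + 3x - 3xy^3 - 2y^3.
General solution: -3x^2y^2 + 3x - 3xy^3 - 2y^3 = C.


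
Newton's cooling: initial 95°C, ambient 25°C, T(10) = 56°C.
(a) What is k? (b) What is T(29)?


Newton's law: T(t) = T_a + (T₀ - T_a)e^(-kt).
(a) Use T(10) = 56: (56 - 25)/(95 - 25) = e^(-k·10), so k = -ln(0.443)/10 ≈ 0.0815.
(b) Apply k to t = 29: T(29) = 25 + (70)e^(-2.362) ≈ 31.6°C.


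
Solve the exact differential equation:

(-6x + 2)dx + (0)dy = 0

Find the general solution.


Check exactness: ∂M/∂y = 0 and ∂N/∂x = 0; equal, so the equation is exact.
Integrate M with respect to x (treating y as constant): ∫M dx = -3x^2 + 2x + h(y).
Differentiate w.r.t. y and set equal to N: all terms match, so h'(y) = 0 and h is a constant absorbed into C.
General solution: -3x^2 + 2x = C.


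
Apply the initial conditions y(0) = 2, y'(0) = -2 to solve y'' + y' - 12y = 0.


Characteristic roots of r² + r - 12 = 0 are 3, -4.
General solution y = c₁ e^(3x) + c₂ e^(-4x).
Apply y(0) = 2: c₁ + c₂ = 2. Apply y'(0) = -2: 3 c₁ - 4 c₂ = -2.
Solve: c₁ = 6/7, c₂ = 8/7.
Particular solution: y = (6/7)e^(3x) + (8/7)e^(-4x).


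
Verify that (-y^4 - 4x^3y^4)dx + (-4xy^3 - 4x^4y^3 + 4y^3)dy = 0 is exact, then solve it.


Check exactness: ∂M/∂y = -4y^3 - 16x^3y^3 and ∂N/∂x = -4y^3 - 16x^3y^3; equal, so the equation is exact.
Integrate M with respect to x (treating y as constant): ∫M dx = -xy^4 - x^4y^4 + h(y).
Differentiate w.r.t. y and set equal to N: the x-dependent terms already match, leaving h'(y) = 4y^3. Integrate: h(y) = y^4.
So F(x,y) = -xy^4 - x^4y^4 + y^4.
General solution: -xy^4 - x^4y^4 + y^4 = C.


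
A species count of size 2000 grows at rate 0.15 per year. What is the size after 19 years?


The ODE dP/dt = 0.15P has solution P(t) = P(0)e^(0.15t).
Substitute P(0) = 2000 and t = 19: P(19) = 2000 e^(2.85) ≈ 34576.


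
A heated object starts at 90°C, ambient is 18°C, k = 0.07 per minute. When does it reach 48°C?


From T(t) = T_a + (T₀ - T_a)e^(-kt), set T(t) = 48:
(48 - 18) / (90 - 18) = e^(-0.07t), so t = -ln(0.417)/0.07 ≈ 12.5 minutes.


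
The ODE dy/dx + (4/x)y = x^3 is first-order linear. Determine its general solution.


P(x) = 4/x ⇒ μ = x^4.
(x^4 y)' = x^4·x^3 = x^7.
Integrate: x^4 y = x^8/(8) + C.
Solve for y: y = (1/8)x^4 + C/x^4.


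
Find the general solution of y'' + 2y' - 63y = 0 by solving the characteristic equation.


Characteristic equation: r² + 2r - 63 = 0.
Factor: (r + 9)(r - 7) = 0 ⇒ r = -9, 7 (distinct real).
General solution: y = C₁e^(-9x) + C₂e^(7x).


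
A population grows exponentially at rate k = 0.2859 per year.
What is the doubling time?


Exponential growth: P(t) = P₀ e^(0.2859t). Set P(t)/P₀ = 2: e^(0.2859t) = 2.
Solve: t = ln(2)/0.2859 ≈ 2.42 years.


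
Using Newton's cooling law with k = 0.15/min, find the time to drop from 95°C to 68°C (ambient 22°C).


From T(t) = T_a + (T₀ - T_a)e^(-kt), set T(t) = 68:
(68 - 22) / (95 - 22) = e^(-0.15t), so t = -ln(0.630)/0.15 ≈ 3.1 minutes.


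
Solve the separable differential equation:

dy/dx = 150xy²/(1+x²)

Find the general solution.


Separate: dy/y² = 150x/(1+x²) dx.
Integrate LHS: ∫ dy/y² = -1/y.
Integrate RHS via u = 1+x²: 75ln(1+x²) + C.
Result: -1/y = 75ln(1+x²) + C.


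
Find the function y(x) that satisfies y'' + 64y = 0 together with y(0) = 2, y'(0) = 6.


Characteristic roots of r² + 64 = 0 are ±8i, so y = C₁cos(8x) + C₂sin(8x).
Apply y(0) = 2: C₁ = 2. Differentiate and apply y'(0) = 6: 8·C₂ = 6, so C₂ = 3/4.
Particular solution: y = 2cos(8x) + (3/4)sin(8x).


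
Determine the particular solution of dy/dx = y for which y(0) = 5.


General solution of y' = y is y = Ce^(x).
Apply y(0) = 5: C = 5.
Particular solution: y = 5e^(x).


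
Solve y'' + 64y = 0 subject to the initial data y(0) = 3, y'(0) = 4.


Characteristic roots of r² + 64 = 0 are ±8i, so y = C₁cos(8x) + C₂sin(8x).
Apply y(0) = 3: C₁ = 3. Differentiate and apply y'(0) = 4: 8·C₂ = 4, so C₂ = 1/2.
Particular solution: y = 3cos(8x) + (1/2)sin(8x).


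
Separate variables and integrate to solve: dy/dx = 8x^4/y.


Separate variables: y dy = 8x^4 dx.
Integrate both sides: y²/2 = (8/5)x^5 + C₀.
Multiply by 2: y² = (16/5)x^5 + C.


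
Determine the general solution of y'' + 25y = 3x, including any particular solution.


Homogeneous: r² + 25 = 0 ⇒ r = ±5i, y_h = C₁cos(5x) + C₂sin(5x).
Polynomial forcing; try y_p = Ax + B. Then y_p'' + 25 y_p = 25(Ax + B) = 3x, so B = 0 and A = 3/25.
General solution: y = C₁cos(5x) + C₂sin(5x) + (3/25)x.


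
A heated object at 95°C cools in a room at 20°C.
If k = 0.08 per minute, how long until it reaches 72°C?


From T(t) = T_a + (T₀ - T_a)e^(-kt), set T(t) = 72:
(72 - 20) / (95 - 20) = e^(-0.08t), so t = -ln(0.693)/0.08 ≈ 4.6 minutes.


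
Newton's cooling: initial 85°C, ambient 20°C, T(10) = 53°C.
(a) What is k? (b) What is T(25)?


Newton's law: T(t) = T_a + (T₀ - T_a)e^(-kt).
(a) Use T(10) = 53: (53 - 20)/(85 - 20) = e^(-k·10), so k = -ln(0.508)/10 ≈ 0.0678.
(b) Apply k to t = 25: T(25) = 20 + (65)e^(-1.695) ≈ 31.9°C.


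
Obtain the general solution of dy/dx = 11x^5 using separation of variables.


Integrate both sides with respect to x: y = ∫ 11x^5 dx = (11/6)x^6 + C.


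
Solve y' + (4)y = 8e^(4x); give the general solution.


P(x) = 4 ⇒ μ = e^(4x).
(μ y)' = 8e^(8x) ⇒ μ y = (8/8)e^(8x) + C.
Divide by μ: y = e^(4x) + Ce^(-4x).


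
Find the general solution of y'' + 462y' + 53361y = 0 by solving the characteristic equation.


Characteristic equation: r² + 462r + 53361 = 0, i.e. (r + 231)² = 0.
Repeated root r = -231; include an x factor for the second linearly independent solution.
General solution: y = (C₁ + C₂x)e^(-231x).


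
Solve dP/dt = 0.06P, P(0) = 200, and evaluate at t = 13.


The ODE dP/dt = 0.06P has solution P(t) = P(0)e^(0.06t).
Substitute P(0) = 200 and t = 13: P(13) = 200 e^(0.78) ≈ 436.


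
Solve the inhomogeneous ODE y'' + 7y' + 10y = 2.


Characteristic roots of r² + 7r + 10 = 0 are -2, -5.
y_h = C₁e^(-2x) + C₂e^(-5x).
Constant forcing; try y_p = A. Then 10A = 2 ⇒ A = 1/5.
General solution: y = C₁e^(-2x) + C₂e^(-5x) + 1/5.


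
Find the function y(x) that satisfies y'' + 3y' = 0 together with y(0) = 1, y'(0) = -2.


Characteristic roots of r² + 3r = 0 are -3, 0.
General solution y = c₁ e^(-3x) + c₂.
Apply y(0) = 1: c₁ + c₂ = 1. Apply y'(0) = -2: -3 c₁ + 0 c₂ = -2.
Solve: c₁ = 2/3, c₂ = 1/3.
Particular solution: y = (2/3)e^(-3x) + 1/3.


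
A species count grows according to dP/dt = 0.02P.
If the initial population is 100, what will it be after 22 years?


The ODE dP/dt = 0.02P has solution P(t) = P(0)e^(0.02t).
Substitute P(0) = 100 and t = 22: P(22) = 100 e^(0.44) ≈ 155.


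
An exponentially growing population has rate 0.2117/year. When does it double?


Exponential growth: P(t) = P₀ e^(0.2117t). Set P(t)/P₀ = 2: e^(0.2117t) = 2.
Solve: t = ln(2)/0.2117 ≈ 3.27 years.


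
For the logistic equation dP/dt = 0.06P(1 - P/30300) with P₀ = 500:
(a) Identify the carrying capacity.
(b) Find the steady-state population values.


Logistic ODE dP/dt = 0.06P(1 - P/30300) has equilibria where dP/dt = 0, i.e. P = 0 or P = 30300.
The coefficient (1 - P/K) = 0 when P = K, identifying K = 30300 as the carrying capacity.
(a) K = 30300; (b) equilibria P = 0 and P = 30300.


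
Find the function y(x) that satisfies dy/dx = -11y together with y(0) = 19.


General solution of y' = -11y is y = Ce^(-11x).
Apply y(0) = 19: C = 19.
Particular solution: y = 19e^(-11x).


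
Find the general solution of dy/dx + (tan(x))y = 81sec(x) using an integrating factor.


P(x) = tan(x) ⇒ μ = e^(∫tan(x)dx) = sec(x).
(sec(x) y)' = 81sec²(x) ⇒ sec(x) y = 81tan(x) + C.
Multiply by cos(x): y = 81sin(x) + C·cos(x).


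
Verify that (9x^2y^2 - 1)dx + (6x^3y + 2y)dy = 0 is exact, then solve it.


Check exactness: ∂M/∂y = 18x^2y and ∂N/∂x = 18x^2y; equal, so the equation is exact.
Integrate M with respect to x (treating y as constant): ∫M dx = 3x^3y^2 - x + h(y).
Differentiate w.r.t. y and set equal to N: the x-dependent terms already match, leaving h'(y) = 2y. Integrate: h(y) = y^2.
So F(x,y) = 3x^3y^2 + y^2 - x.
General solution: 3x^3y^2 + y^2 - x = C.


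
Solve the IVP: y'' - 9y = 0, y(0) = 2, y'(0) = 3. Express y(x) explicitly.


Characteristic roots of r² - 9 = 0 are -3, 3.
General solution y = c₁ e^(-3x) + c₂ e^(3x).
Apply y(0) = 2: c₁ + c₂ = 2. Apply y'(0) = 3: -3 c₁ + 3 c₂ = 3.
Solve: c₁ = 1/2, c₂ = 3/2.
Particular solution: y = (1/2)e^(-3x) + (3/2)e^(3x).


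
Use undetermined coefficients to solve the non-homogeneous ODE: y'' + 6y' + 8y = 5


Characteristic roots of r² + 6r + 8 = 0 are -4, -2.
y_h = C₁e^(-4x) + C₂e^(-2x).
Constant forcing; try y_p = A. Then 8A = 5 ⇒ A = 5/8.
General solution: y = C₁e^(-4x) + C₂e^(-2x) + 5/8.


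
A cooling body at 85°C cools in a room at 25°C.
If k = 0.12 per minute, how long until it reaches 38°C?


From T(t) = T_a + (T₀ - T_a)e^(-kt), set T(t) = 38:
(38 - 25) / (85 - 25) = e^(-0.12t), so t = -ln(0.217)/0.12 ≈ 12.7 minutes.
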